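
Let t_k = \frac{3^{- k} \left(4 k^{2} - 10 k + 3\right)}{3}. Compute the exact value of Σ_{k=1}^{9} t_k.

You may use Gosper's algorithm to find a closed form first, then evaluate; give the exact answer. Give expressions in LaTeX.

r(k) = (4*k**2 - 2*k - 3)/(3*(4*k**2 - 10*k + 3)) after simplifying.
Normal form (A,B,C) = (1/3, 1, k**2 - 5*k/2 + 3/4).
Key eq: (1/3)·f(k+1) = (1)·f(k) + (k**2 - 5*k/2 + 3/4).
d = 2 from the (0,0,2) case.
A polynomial solution: f(k) = -3*(k - 1)*(2*k - 1)/4.
Then R = B(k−1)f/C = -3*(k - 1)*(2*k - 1)/(4*k**2 - 10*k + 3), so s_k = R(k)·t_k = (-2*k**2 + 3*k - 1)/3**k.
s_(k+1) − s_k = (4*k**2 - 10*k + 3)/(3*3**k) = t_k.
Evaluate s at k=10 and k=1: -19/6561 and 0; difference -19/6561.

Σ = -19/6561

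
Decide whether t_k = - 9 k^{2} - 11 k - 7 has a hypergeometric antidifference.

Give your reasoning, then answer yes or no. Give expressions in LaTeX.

Compute t_(k+1)/t_k: get (9*k**2 + 29*k + 27)/(9*k**2 + 11*k + 7).
Normal form (A,B,C) = (1, 1, k**2 + 11*k/9 + 7/9).
Key eq: (1)·f(k+1) = (1)·f(k) + (k**2 + 11*k/9 + 7/9).
Degrees (0,0,2) ⇒ d ≤ 3.
Solve for f: f(k) = k*(3*k**2 + k + 3)/9 (degree 3 ≤ 3).
Get s_k = R·t_k = k*(-3*k**2 - k - 3) with R(k) = B(k−1)f(k)/C(k) = k*(3*k**2 + k + 3)/(9*k**2 + 11*k + 7).
s_(k+1) − s_k = -9*k**2 - 11*k - 7 = t_k.

Yes. s_k = k \left(- 3 k^{2} - k - 3\right).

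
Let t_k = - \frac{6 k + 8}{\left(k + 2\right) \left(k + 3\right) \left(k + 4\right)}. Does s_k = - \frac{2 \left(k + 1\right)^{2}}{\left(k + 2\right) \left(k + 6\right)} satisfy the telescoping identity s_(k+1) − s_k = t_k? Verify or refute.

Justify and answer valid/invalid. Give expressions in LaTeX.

s_(k+1) = -2*(k + 2)**2/((k + 3)*(k + 7))
s_(k+1) − s_k = 2*(-6*k**2 - 28*k - 27)/(k**4 + 18*k**3 + 113*k**2 + 288*k + 252)
(s_(k+1) − s_k) − t_k = 6*(-k**3 - 3*k**2 + 13*k + 20)/(k**5 + 22*k**4 + 185*k**3 + 740*k**2 + 1404*k + 1008)

Invalid: residual \frac{6 \left(- k^{3} - 3 k^{2} + 13 k + 20\right)}{k^{5} + 22 k^{4} + 185 k^{3} + 740 k^{2} + 1404 k + 1008} ≠ 0.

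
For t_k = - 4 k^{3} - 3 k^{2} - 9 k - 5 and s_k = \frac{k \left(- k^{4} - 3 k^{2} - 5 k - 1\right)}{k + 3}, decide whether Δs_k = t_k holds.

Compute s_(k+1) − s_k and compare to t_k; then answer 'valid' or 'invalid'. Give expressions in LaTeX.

s_(k+1) = -(k + 1)*(5*k + (k + 1)**4 + 3*(k + 1)**2 + 6)/(k + 4)
s_(k+1) − s_k = (-4*k**5 - 25*k**4 - 46*k**3 - 76*k**2 - 81*k - 30)/(k**2 + 7*k + 12)
(s_(k+1) − s_k) − t_k = 2*(3*k**4 + 16*k**3 + 14*k**2 + 31*k + 15)/(k**2 + 7*k + 12)

Invalid: residual \frac{2 \left(3 k^{4} + 16 k^{3} + 14 k^{2} + 31 k + 15\right)}{k^{2} + 7 k + 12} ≠ 0.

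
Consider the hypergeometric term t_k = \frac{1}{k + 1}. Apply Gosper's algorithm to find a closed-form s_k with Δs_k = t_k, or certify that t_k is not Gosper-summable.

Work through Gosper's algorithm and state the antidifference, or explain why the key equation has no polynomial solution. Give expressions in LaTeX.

The ratio is (k + 1)/(k + 2).
A = k + 1, B = k + 2, C = 1.
Solve (k + 1)·f(k+1) − (k + 1)·f(k) = 1.
Bound: deg f ≤ 0.
Write f(k) = c0. Then LHS − RHS = -1, requiring -1 = 0: contradictory. No certificate.

no hypergeometric antidifference exists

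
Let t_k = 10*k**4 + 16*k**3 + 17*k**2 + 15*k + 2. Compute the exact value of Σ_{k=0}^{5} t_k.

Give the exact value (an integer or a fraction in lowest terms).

Σ = 14562

Compute t_(k+1)/t_k: get (10*k**4 + 56*k**3 + 125*k**2 + 137*k + 60)/(10*k**4 + 16*k**3 + 17*k**2 + 15*k + 2).
Factor: A=1; B=1; C=k**4 + 8*k**3/5 + 17*k**2/10 + 3*k/2 + 1/5.
Key eq: (1)·f(k+1) = (1)·f(k) + (k**4 + 8*k**3/5 + 17*k**2/10 + 3*k/2 + 1/5).
From deg A=0, deg B=0, deg C=4: d=5.
Match coefficients ⇒ f(k) = k*(2*k**4 - k**3 + k**2 + 3*k - 3)/10.
R(k) = B(k−1)·f(k)/C(k) = k*(2*k**4 - k**3 + k**2 + 3*k - 3)/(10*k**4 + 16*k**3 + 17*k**2 + 15*k + 2); s_k = R·t_k = k*(2*k**4 - k**3 + k**2 + 3*k - 3).
Δs = 10*k**4 + 16*k**3 + 17*k**2 + 15*k + 2, as required.
Σ_(k=0)^(5) t_k = s_(6) − s_(0) = 14562 − (0) = 14562.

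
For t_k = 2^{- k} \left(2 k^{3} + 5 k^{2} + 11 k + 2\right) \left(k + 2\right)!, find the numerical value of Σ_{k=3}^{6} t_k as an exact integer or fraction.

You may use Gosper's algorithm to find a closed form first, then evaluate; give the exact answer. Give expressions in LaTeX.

Σ = 509880

Step 1: r(k) = (2*k**4 + 17*k**3 + 60*k**2 + 101*k + 60)/(2*(2*k**3 + 5*k**2 + 11*k + 2)).
Normal form (A,B,C) = (k/2 + 3/2, 1, k**3 + 5*k**2/2 + 11*k/2 + 1).
f must satisfy (k/2 + 3/2)·f(k+1) − (1)·f(k) = k**3 + 5*k**2/2 + 11*k/2 + 1.
Degrees (1,0,3) ⇒ d ≤ 2.
Match coefficients ⇒ f(k) = (k - 1)*(2*k + 1).
Certificate R = B(k−1)f/C = 2*(k - 1)*(2*k + 1)/(2*k**3 + 5*k**2 + 11*k + 2) gives s_k = 2**(1 - k)*(k - 1)*(2*k + 1)*factorial(k + 2).
Δs = (2*k**3 + 5*k**2 + 11*k + 2)*factorial(k + 2)/2**k, as required.
Σ_(k=3)^(6) t_k = s_(7) − s_(3) = 510300 − (420) = 509880.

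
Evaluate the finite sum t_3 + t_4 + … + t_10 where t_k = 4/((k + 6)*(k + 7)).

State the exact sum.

Step 1: r(k) = (k + 6)/(k + 8).
A = k + 6, B = k + 8, C = 1.
Set up (k + 6)·f(k+1) − (k + 7)·f(k) − (1) = 0.
From deg A=1, deg B=1, deg C=0: d=1.
Coefficient equations give f(k) = k/6.
Certificate R = B(k−1)f/C = k*(k + 7)/6 gives s_k = 2*k/(3*(k + 6)).
Verify: 4/(k**2 + 13*k + 42) matches t_k.
Evaluate s at k=11 and k=3: 22/51 and 2/9; difference 32/153.

Σ = 32/153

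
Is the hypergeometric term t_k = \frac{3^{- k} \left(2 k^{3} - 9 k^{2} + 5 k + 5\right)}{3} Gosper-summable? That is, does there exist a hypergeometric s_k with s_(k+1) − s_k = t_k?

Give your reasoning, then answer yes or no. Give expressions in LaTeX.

Yes. s_k = 3^{- k} \left(- k^{3} + 3 k^{2} - k - 2\right).

r(k) = (2*k**3 - 3*k**2 - 7*k + 3)/(3*(2*k**3 - 9*k**2 + 5*k + 5)) after simplifying.
Gosper form: A/B · C(k+1)/C(k) with A=1/3, B=1, C=k**3 - 9*k**2/2 + 5*k/2 + 5/2.
Need (1/3)·f(k+1) − (1)·f(k) = k**3 - 9*k**2/2 + 5*k/2 + 5/2.
d = 3 from the (0,0,3) case.
Solve for f: f(k) = -3*(k - 2)*(k**2 - k - 1)/2 (degree 3 ≤ 3).
Get s_k = R·t_k = (-k**3 + 3*k**2 - k - 2)/3**k with R(k) = B(k−1)f(k)/C(k) = -3*(k - 2)*(k**2 - k - 1)/((2*k + 1)*(k**2 - 5*k + 5)).
Check: Δs_k = (2*k**3 - 9*k**2 + 5*k + 5)/(3*3**k). ✓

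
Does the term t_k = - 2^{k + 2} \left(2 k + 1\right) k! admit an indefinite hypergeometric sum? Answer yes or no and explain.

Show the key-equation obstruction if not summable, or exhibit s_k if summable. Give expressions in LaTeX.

Yes. s_k = - 2^{k + 2} k!.

Compute t_(k+1)/t_k: get 2*(k + 1)*(2*k + 3)/(2*k + 1).
So A=2*k + 2 and B=1, with C=k + 1/2.
Set up (2*k + 2)·f(k+1) − (1)·f(k) − (k + 1/2) = 0.
Degrees (1,0,1) ⇒ d ≤ 0.
Solve for f: f(k) = 1/2 (degree 0 ≤ 0).
R(k) = B(k−1)·f(k)/C(k) = 1/(2*k + 1); s_k = R·t_k = -2**(k + 2)*factorial(k).
Verify: -2**(k + 2)*(2*k + 1)*factorial(k) matches t_k.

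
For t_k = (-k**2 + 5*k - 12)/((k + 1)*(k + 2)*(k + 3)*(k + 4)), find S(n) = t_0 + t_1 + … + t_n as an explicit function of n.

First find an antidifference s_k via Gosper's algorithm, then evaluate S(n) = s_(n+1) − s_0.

Ratio r(k) = (k**3 - 2*k**2 + 5*k + 8)/(k**3 - 13*k + 60).
Gosper form: A/B · C(k+1)/C(k) with A=k + 1, B=k + 5, C=k**2 - 5*k + 12.
Solve (k + 1)·f(k+1) − (k + 4)·f(k) = k**2 - 5*k + 12.
From deg A=1, deg B=1, deg C=2: d=3.
Coefficient equations give f(k) = k*(2*k**2 + 9*k + 25)/3.
So s_k = (B(k−1)f/C)·t_k = (k*(k + 4)*(2*k**2 + 9*k + 25)/(3*(k**2 - 5*k + 12)))·t_k = k*(-2*k**2 - 9*k - 25)/(3*(k + 1)*(k + 2)*(k + 3)).
Check: Δs_k = (-k**2 + 5*k - 12)/(k**4 + 10*k**3 + 35*k**2 + 50*k + 24). ✓
Evaluate: s_(n+1) = (-2*n**3 - 15*n**2 - 49*n - 36)/(3*(n**3 + 9*n**2 + 26*n + 24)); subtract s_(0) = 0 ⇒ S(n) = (-2*n**3 - 15*n**2 - 49*n - 36)/(3*(n**3 + 9*n**2 + 26*n + 24)).

S(n) = (-2*n**3 - 15*n**2 - 49*n - 36)/(3*(n**3 + 9*n**2 + 26*n + 24))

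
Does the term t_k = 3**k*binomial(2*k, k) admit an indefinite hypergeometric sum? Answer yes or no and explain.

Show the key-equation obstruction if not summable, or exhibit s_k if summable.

No; the degree bound rules out any f.

Compute t_(k+1)/t_k: get 6*(2*k + 1)/(k + 1).
A = 12*k + 6, B = k + 1, C = 1.
Solve (12*k + 6)·f(k+1) − (k)·f(k) = 1.
Degrees (1,1,0) ⇒ d ≤ -1.
d = -1 < 0 ⇒ no nonzero polynomial f; not summable.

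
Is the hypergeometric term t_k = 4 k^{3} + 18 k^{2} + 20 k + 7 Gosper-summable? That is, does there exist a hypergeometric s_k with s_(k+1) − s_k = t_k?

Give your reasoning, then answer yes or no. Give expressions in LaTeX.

Yes. s_k = k^{2} \left(k^{2} + 4 k + 2\right).

t_(k+1)/t_k = (4*k**3 + 30*k**2 + 68*k + 49)/(4*k**3 + 18*k**2 + 20*k + 7).
A = 1, B = 1, C = k**3 + 9*k**2/2 + 5*k + 7/4.
Key eq: (1)·f(k+1) = (1)·f(k) + (k**3 + 9*k**2/2 + 5*k + 7/4).
deg f ≤ 4 (via 0,0,3).
A polynomial solution: f(k) = k**2*(k**2 + 4*k + 2)/4.
So s_k = (B(k−1)f/C)·t_k = (k**2*(k**2 + 4*k + 2)/(4*k**3 + 18*k**2 + 20*k + 7))·t_k = k**2*(k**2 + 4*k + 2).
Verify: 4*k**3 + 18*k**2 + 20*k + 7 matches t_k.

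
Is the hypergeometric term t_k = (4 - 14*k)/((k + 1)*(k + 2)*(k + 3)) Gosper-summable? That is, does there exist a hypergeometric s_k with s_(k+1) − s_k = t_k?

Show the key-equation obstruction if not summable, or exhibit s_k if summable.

Yes. s_k = -k*(5*k - 13)/(2*(k + 1)*(k + 2)).

The ratio is (k + 1)*(7*k + 5)/((k + 4)*(7*k - 2)).
Take A(k)=k + 1, B(k)=k + 4, C(k)=k - 2/7.
Set up (k + 1)·f(k+1) − (k + 3)·f(k) − (k - 2/7) = 0.
From deg A=1, deg B=1, deg C=1: d=2.
A polynomial solution: f(k) = k*(5*k - 13)/28.
R(k) = B(k−1)·f(k)/C(k) = k*(k + 3)*(5*k - 13)/(4*(7*k - 2)); s_k = R·t_k = -k*(5*k - 13)/(2*(k + 1)*(k + 2)).
Check: Δs_k = 2*(2 - 7*k)/(k**3 + 6*k**2 + 11*k + 6). ✓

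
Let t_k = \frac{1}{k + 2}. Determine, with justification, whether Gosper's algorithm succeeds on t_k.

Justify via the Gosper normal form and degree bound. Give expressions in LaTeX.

r(k) = (k + 2)/(k + 3) after simplifying.
A = k + 2, B = k + 3, C = 1.
Need (k + 2)·f(k+1) − (k + 2)·f(k) = 1.
deg f ≤ 0 (via 1,1,0).
Put f(k) = c0: A·f(k+1) − B(k−1)·f(k) − C = -1; need -1 = 0 — inconsistent ⇒ no f, not summable.

No — t_k has no hypergeometric antidifference.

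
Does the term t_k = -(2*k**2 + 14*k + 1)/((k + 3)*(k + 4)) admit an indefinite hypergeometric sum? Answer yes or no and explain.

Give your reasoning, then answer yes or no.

Yes. s_k = k*(5 - 6*k)/(3*(k + 3)).

t_(k+1)/t_k = (k + 3)*(14*k + 2*(k + 1)**2 + 15)/((k + 5)*(2*k**2 + 14*k + 1)).
So A=k + 3 and B=k + 5, with C=k**2 + 7*k + 1/2.
Key eq: (k + 3)·f(k+1) = (k + 4)·f(k) + (k**2 + 7*k + 1/2).
From deg A=1, deg B=1, deg C=2: d=2.
A polynomial solution: f(k) = k*(6*k - 5)/6.
Certificate R = B(k−1)f/C = k*(k + 4)*(6*k - 5)/(3*(2*k**2 + 14*k + 1)) gives s_k = k*(5 - 6*k)/(3*(k + 3)).
Verify: (-2*k**2 - 14*k - 1)/(k**2 + 7*k + 12) matches t_k.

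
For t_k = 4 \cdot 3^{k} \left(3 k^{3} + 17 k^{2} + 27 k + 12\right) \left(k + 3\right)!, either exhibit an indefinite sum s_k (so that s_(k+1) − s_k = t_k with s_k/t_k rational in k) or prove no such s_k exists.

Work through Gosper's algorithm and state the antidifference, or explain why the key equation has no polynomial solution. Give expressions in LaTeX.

r(k) = 3*(3*k**4 + 38*k**3 + 174*k**2 + 339*k + 236)/(3*k**3 + 17*k**2 + 27*k + 12) after simplifying.
A = 3*k + 12, B = 1, C = k**3 + 17*k**2/3 + 9*k + 4.
Need (3*k + 12)·f(k+1) − (1)·f(k) = k**3 + 17*k**2/3 + 9*k + 4.
Degrees (1,0,3) ⇒ d ≤ 2.
A polynomial solution: f(k) = k**2/3.
R(k) = B(k−1)·f(k)/C(k) = k**2/(3*k**3 + 17*k**2 + 27*k + 12); s_k = R·t_k = 4*3**k*k**2*factorial(k + 3).
Check: Δs_k = 4*3**k*(3*k**3 + 17*k**2 + 27*k + 12)*factorial(k + 3). ✓

s_k = 4 \cdot 3^{k} k^{2} \left(k + 3\right)!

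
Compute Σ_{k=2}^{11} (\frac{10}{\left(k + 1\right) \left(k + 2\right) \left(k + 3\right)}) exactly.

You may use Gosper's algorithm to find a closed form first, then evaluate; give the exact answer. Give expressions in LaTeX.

Σ = 425/1092

Step 1: r(k) = (k + 1)/(k + 4).
Factor: A=k + 1; B=k + 4; C=1.
Need (k + 1)·f(k+1) − (k + 3)·f(k) = 1.
Bound: deg f ≤ 2.
Solve for f: f(k) = k*(k + 3)/4 (degree 2 ≤ 2).
Then R = B(k−1)f/C = k*(k + 3)**2/4, so s_k = R(k)·t_k = 5*k*(k + 3)/(2*(k + 1)*(k + 2)).
Verify: 10/(k**3 + 6*k**2 + 11*k + 6) matches t_k.
Evaluate s at k=12 and k=2: 225/91 and 25/12; difference 425/1092.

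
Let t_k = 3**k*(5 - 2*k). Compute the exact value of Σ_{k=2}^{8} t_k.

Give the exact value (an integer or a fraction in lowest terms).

Ratio r(k) = 3*(2*k - 3)/(2*k - 5).
Gosper form: A/B · C(k+1)/C(k) with A=3, B=1, C=k - 5/2.
Key eq: (3)·f(k+1) = (1)·f(k) + (k - 5/2).
Bound: deg f ≤ 1.
A polynomial solution: f(k) = (k - 4)/2.
So s_k = (B(k−1)f/C)·t_k = ((k - 4)/(2*k - 5))·t_k = 3**k*(4 - k).
Verify: 3**k*(5 - 2*k) matches t_k.
Sum = s_(9) − s_(2); s_(9) = -98415, s_(2) = 18 ⇒ -98433.

Σ = -98433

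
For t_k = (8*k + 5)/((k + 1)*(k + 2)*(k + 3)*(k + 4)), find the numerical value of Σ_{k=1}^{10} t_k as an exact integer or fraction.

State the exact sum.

Σ = 295/1092

Step 1: r(k) = (k + 1)*(8*k + 13)/((k + 5)*(8*k + 5)).
Take A(k)=k + 1, B(k)=k + 5, C(k)=k + 5/8.
Set up (k + 1)·f(k+1) − (k + 4)·f(k) − (k + 5/8) = 0.
Degrees (1,1,1) ⇒ d ≤ 3.
Coefficient equations give f(k) = k*(k**2 + 6*k + 3)/16.
Certificate R = B(k−1)f/C = k*(k + 4)*(k**2 + 6*k + 3)/(2*(8*k + 5)) gives s_k = k*(k**2 + 6*k + 3)/(2*(k + 1)*(k + 2)*(k + 3)).
Check: Δs_k = (8*k + 5)/(k**4 + 10*k**3 + 35*k**2 + 50*k + 24). ✓
Evaluate s at k=11 and k=1: 1045/2184 and 5/24; difference 295/1092.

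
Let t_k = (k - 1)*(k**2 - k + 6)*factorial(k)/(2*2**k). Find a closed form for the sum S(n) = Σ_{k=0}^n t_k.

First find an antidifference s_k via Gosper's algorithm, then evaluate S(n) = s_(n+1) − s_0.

Compute t_(k+1)/t_k: get k*(k + 1)*(-k + (k + 1)**2 + 5)/(2*(k - 1)*(k**2 - k + 6)).
Normal form (A,B,C) = (k/2 + 1/2, 1, k**3 - 2*k**2 + 7*k - 6).
Need (k/2 + 1/2)·f(k+1) − (1)·f(k) = k**3 - 2*k**2 + 7*k - 6.
Bound: deg f ≤ 2.
Coefficient equations give f(k) = 2*(k**2 - 3*k + 4).
Certificate R = B(k−1)f/C = 2*(k**2 - 3*k + 4)/((k - 1)*(k**2 - k + 6)) gives s_k = (k**2 - 3*k + 4)*factorial(k)/2**k.
s_(k+1) − s_k = (k - 1)*(k**2 - k + 6)*factorial(k)/(2*2**k) = t_k.
Evaluate: s_(n+1) = 2**(-n - 1)*(n**2 - n + 2)*factorial(n + 1); subtract s_(0) = 4 ⇒ S(n) = 2**(-n - 1)*(-2**(n + 3) + n**3*factorial(n) + n*factorial(n) + 2*factorial(n)).

S(n) = 2**(-n - 1)*(-2**(n + 3) + n**3*factorial(n) + n*factorial(n) + 2*factorial(n))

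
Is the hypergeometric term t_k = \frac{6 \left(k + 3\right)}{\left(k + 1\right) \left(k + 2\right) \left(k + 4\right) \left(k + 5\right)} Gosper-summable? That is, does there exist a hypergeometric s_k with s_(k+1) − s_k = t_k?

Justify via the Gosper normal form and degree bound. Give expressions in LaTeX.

Yes. s_k = \frac{3 k \left(k + 5\right)}{4 \left(k^{2} + 5 k + 4\right)}.

Ratio r(k) = (k + 1)*(k + 4)**2/((k + 3)**2*(k + 6)).
So A=k + 1 and B=k + 6, with C=k**2 + 6*k + 9.
Need (k + 1)·f(k+1) − (k + 5)·f(k) = k**2 + 6*k + 9.
From deg A=1, deg B=1, deg C=2: d=4.
Solving with deg f ≤ 4: f(k) = k*(k + 2)*(k + 3)*(k + 5)/8.
So s_k = (B(k−1)f/C)·t_k = (k*(k + 2)*(k + 5)**2/(8*(k + 3)))·t_k = 3*k*(k + 5)/(4*(k**2 + 5*k + 4)).
Δs = 6*(k + 3)/(k**4 + 12*k**3 + 49*k**2 + 78*k + 40), as required.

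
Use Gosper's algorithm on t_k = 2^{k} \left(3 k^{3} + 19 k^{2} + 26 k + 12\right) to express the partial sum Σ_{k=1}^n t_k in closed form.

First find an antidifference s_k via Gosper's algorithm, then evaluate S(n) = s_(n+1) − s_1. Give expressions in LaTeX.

Step 1: r(k) = 2*(3*k**3 + 28*k**2 + 73*k + 60)/(3*k**3 + 19*k**2 + 26*k + 12).
Take A(k)=2, B(k)=1, C(k)=k**3 + 19*k**2/3 + 26*k/3 + 4.
Set up (2)·f(k+1) − (1)·f(k) − (k**3 + 19*k**2/3 + 26*k/3 + 4) = 0.
Bound: deg f ≤ 3.
Solving with deg f ≤ 3: f(k) = (3*k - 2)*(k**2 + k + 2)/3.
Certificate R = B(k−1)f/C = (3*k - 2)*(k**2 + k + 2)/(3*k**3 + 19*k**2 + 26*k + 12) gives s_k = 2**k*(3*k**3 + k**2 + 4*k - 4).
Check: Δs_k = 2**k*(3*k**3 + 19*k**2 + 26*k + 12). ✓
Evaluate: s_(n+1) = 2**(n + 1)*(3*n**3 + 10*n**2 + 15*n + 4); subtract s_(1) = 8 ⇒ S(n) = 6*2**n*n**3 + 20*2**n*n**2 + 30*2**n*n + 8*2**n - 8.

S(n) = 6 \cdot 2^{n} n^{3} + 20 \cdot 2^{n} n^{2} + 30 \cdot 2^{n} n + 8 \cdot 2^{n} - 8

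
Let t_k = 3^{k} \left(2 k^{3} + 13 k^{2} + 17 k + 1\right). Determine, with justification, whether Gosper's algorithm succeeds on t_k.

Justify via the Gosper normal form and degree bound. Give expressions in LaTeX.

Yes. s_k = 3^{k} \left(k^{3} + 2 k^{2} - 2 k - 1\right).

Ratio r(k) = 3*(2*k**3 + 19*k**2 + 49*k + 33)/(2*k**3 + 13*k**2 + 17*k + 1).
A = 3, B = 1, C = k**3 + 13*k**2/2 + 17*k/2 + 1/2.
Set up (3)·f(k+1) − (1)·f(k) − (k**3 + 13*k**2/2 + 17*k/2 + 1/2) = 0.
Bound: deg f ≤ 3.
A polynomial solution: f(k) = (k - 1)*(k**2 + 3*k + 1)/2.
Then R = B(k−1)f/C = (k - 1)*(k**2 + 3*k + 1)/(2*k**3 + 13*k**2 + 17*k + 1), so s_k = R(k)·t_k = 3**k*(k**3 + 2*k**2 - 2*k - 1).
s_(k+1) − s_k = 3**k*(2*k**3 + 13*k**2 + 17*k + 1) = t_k.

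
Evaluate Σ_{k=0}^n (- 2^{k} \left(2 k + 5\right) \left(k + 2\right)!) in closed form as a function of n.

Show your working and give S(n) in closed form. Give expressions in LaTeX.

Ratio r(k) = 2*(k + 3)*(2*k + 7)/(2*k + 5).
Factor: A=2*k + 6; B=1; C=k + 5/2.
Need (2*k + 6)·f(k+1) − (1)·f(k) = k + 5/2.
Bound: deg f ≤ 0.
Coefficient equations give f(k) = 1/2.
Then R = B(k−1)f/C = 1/(2*k + 5), so s_k = R(k)·t_k = -2**k*factorial(k + 2).
Δs = -2**k*(2*k + 5)*factorial(k + 2), as required.
s_(n+1) = -2**(n + 1)*factorial(n + 3) and s_(0) = -2, so S(n) = -2*2**n*factorial(n + 3) + 2.

S(n) = - 2 \cdot 2^{n} \left(n + 3\right)! + 2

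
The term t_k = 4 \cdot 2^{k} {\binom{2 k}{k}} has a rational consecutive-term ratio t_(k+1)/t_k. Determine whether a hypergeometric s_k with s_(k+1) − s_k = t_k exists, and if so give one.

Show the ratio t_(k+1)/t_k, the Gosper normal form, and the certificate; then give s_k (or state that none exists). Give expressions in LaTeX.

none — t_k is not Gosper-summable

Compute t_(k+1)/t_k: get 4*(2*k + 1)/(k + 1).
A = 8*k + 4, B = k + 1, C = 1.
Solve (8*k + 4)·f(k+1) − (k)·f(k) = 1.
deg f ≤ -1 (via 1,1,0).
Negative degree bound (-1): no f exists, t_k not Gosper-summable.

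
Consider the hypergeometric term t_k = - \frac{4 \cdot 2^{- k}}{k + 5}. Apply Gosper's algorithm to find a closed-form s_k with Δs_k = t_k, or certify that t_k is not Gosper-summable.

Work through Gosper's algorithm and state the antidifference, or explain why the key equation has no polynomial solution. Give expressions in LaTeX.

not Gosper-summable; s_k does not exist

Ratio r(k) = (k + 5)/(2*(k + 6)).
A = k/2 + 5/2, B = k + 6, C = 1.
Need (k/2 + 5/2)·f(k+1) − (k + 5)·f(k) = 1.
Degrees (1,1,0) ⇒ d ≤ -1.
Bound -1 < 0, so the key equation has no polynomial solution.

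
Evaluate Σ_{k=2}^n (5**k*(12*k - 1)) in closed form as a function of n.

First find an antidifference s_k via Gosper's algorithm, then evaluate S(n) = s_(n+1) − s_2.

S(n) = 15*5**n*n - 5*5**n - 50

Ratio r(k) = 5*(12*k + 11)/(12*k - 1).
Factor: A=5; B=1; C=k - 1/12.
f must satisfy (5)·f(k+1) − (1)·f(k) = k - 1/12.
Degrees (0,0,1) ⇒ d ≤ 1.
Solve for f: f(k) = (3*k - 4)/12 (degree 1 ≤ 1).
Then R = B(k−1)f/C = (3*k - 4)/(12*k - 1), so s_k = R(k)·t_k = 5**k*(3*k - 4).
Verify: 5**k*(12*k - 1) matches t_k.
Evaluate: s_(n+1) = 5**(n + 1)*(3*n - 1); subtract s_(2) = 50 ⇒ S(n) = 15*5**n*n - 5*5**n - 50.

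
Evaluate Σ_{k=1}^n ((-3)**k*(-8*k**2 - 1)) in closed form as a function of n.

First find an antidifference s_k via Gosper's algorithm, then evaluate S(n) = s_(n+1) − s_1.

S(n) = 3*(-3)**n*n*(-2*n - 1)

r(k) = 3*(-8*(k + 1)**2 - 1)/(8*k**2 + 1) after simplifying.
Factor: A=-3; B=1; C=k**2 + 1/8.
Solve (-3)·f(k+1) − (1)·f(k) = k**2 + 1/8.
Degrees (0,0,2) ⇒ d ≤ 2.
Match coefficients ⇒ f(k) = -(k - 1)*(2*k - 1)/8.
R(k) = B(k−1)·f(k)/C(k) = -(k - 1)*(2*k - 1)/(8*k**2 + 1); s_k = R·t_k = (-3)**k*(2*k**2 - 3*k + 1).
Check: Δs_k = (-3)**k*(-8*k**2 - 1). ✓
s_(n+1) = 3*(-3)**n*n*(-2*n - 1) and s_(1) = 0, so S(n) = 3*(-3)**n*n*(-2*n - 1).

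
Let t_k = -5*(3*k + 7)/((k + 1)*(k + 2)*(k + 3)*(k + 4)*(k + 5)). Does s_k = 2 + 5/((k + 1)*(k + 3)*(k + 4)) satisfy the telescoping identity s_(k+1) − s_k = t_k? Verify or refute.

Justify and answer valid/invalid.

s_(k+1) = 2 + 5/((k + 2)*(k + 4)*(k + 5))
s_(k+1) − s_k = 5*(-3*k - 7)/(k**5 + 15*k**4 + 85*k**3 + 225*k**2 + 274*k + 120)
(s_(k+1) − s_k) − t_k = 0

valid; difference matches t_k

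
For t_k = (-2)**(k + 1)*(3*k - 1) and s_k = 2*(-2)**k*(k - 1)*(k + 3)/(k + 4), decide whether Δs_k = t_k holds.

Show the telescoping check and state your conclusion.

s_(k+1) = -(-2)**(k + 2)*k*(k + 4)/(k + 5)
s_(k+1) − s_k = (-2)**(k + 1)*(3*k**3 + 23*k**2 + 39*k - 15)/(k**2 + 9*k + 20)
(s_(k+1) − s_k) − t_k = (-2)**(k + 1)*(-3*k**2 - 12*k + 5)/(k**2 + 9*k + 20)

Invalid: residual (-2)**(k + 1)*(-3*k**2 - 12*k + 5)/(k**2 + 9*k + 20) ≠ 0.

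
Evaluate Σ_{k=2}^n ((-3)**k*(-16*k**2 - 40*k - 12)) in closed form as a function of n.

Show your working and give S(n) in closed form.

Step 1: r(k) = 3*(-4*k**2 - 18*k - 17)/(4*k**2 + 10*k + 3).
So A=-3 and B=1, with C=k**2 + 5*k/2 + 3/4.
Need (-3)·f(k+1) − (1)·f(k) = k**2 + 5*k/2 + 3/4.
From deg A=0, deg B=0, deg C=2: d=2.
Solving with deg f ≤ 2: f(k) = -(2*k - 1)*(2*k + 3)/16.
So s_k = (B(k−1)f/C)·t_k = (-(2*k - 1)*(2*k + 3)/(4*(4*k**2 + 10*k + 3)))·t_k = (-3)**k*(4*k**2 + 4*k - 3).
Verify: (-3)**k*(-16*k**2 - 40*k - 12) matches t_k.
Evaluate: s_(n+1) = (-3)**(n + 1)*(4*n**2 + 12*n + 5); subtract s_(2) = 189 ⇒ S(n) = -12*(-3)**n*n**2 - 15*(-3)**n + 12*(-3)**(n + 1)*n - 189.

S(n) = -12*(-3)**n*n**2 - 15*(-3)**n + 12*(-3)**(n + 1)*n - 189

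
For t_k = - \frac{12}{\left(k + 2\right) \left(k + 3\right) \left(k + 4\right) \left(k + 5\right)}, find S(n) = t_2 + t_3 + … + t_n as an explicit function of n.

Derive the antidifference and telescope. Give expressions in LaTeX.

S(n) = \frac{- n^{3} - 12 n^{2} - 47 n + 60}{30 \left(n^{3} + 12 n^{2} + 47 n + 60\right)}

t_(k+1)/t_k = (k + 2)/(k + 6).
A = k + 2, B = k + 6, C = 1.
Key eq: (k + 2)·f(k+1) = (k + 5)·f(k) + (1).
deg f ≤ 3 (via 1,1,0).
Solve for f: f(k) = k*(k**2 + 9*k + 26)/72 (degree 3 ≤ 3).
R(k) = B(k−1)·f(k)/C(k) = k*(k + 5)*(k**2 + 9*k + 26)/72; s_k = R·t_k = k*(-k**2 - 9*k - 26)/(6*(k + 2)*(k + 3)*(k + 4)).
Δs = -12/(k**4 + 14*k**3 + 71*k**2 + 154*k + 120), as required.
s_(n+1) = (-n**3 - 12*n**2 - 47*n - 36)/(6*(n**3 + 12*n**2 + 47*n + 60)) and s_(2) = -2/15, so S(n) = (-n**3 - 12*n**2 - 47*n + 60)/(30*(n**3 + 12*n**2 + 47*n + 60)).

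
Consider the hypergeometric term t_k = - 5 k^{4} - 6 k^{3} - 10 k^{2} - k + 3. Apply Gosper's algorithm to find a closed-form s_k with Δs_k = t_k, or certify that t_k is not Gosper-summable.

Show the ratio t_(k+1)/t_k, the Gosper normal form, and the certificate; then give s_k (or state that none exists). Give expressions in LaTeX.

s_k = k \left(- k^{4} + k^{3} - 2 k^{2} + 3 k + 2\right)

t_(k+1)/t_k = (5*k**4 + 26*k**3 + 58*k**2 + 59*k + 19)/(5*k**4 + 6*k**3 + 10*k**2 + k - 3).
Factor: A=1; B=1; C=k**4 + 6*k**3/5 + 2*k**2 + k/5 - 3/5.
Solve (1)·f(k+1) − (1)·f(k) = k**4 + 6*k**3/5 + 2*k**2 + k/5 - 3/5.
d = 5 from the (0,0,4) case.
Solving with deg f ≤ 5: f(k) = k*(k**4 - k**3 + 2*k**2 - 3*k - 2)/5.
Certificate R = B(k−1)f/C = k*(k**4 - k**3 + 2*k**2 - 3*k - 2)/(5*k**4 + 6*k**3 + 10*k**2 + k - 3) gives s_k = k*(-k**4 + k**3 - 2*k**2 + 3*k + 2).
Check: Δs_k = -5*k**4 - 6*k**3 - 10*k**2 - k + 3. ✓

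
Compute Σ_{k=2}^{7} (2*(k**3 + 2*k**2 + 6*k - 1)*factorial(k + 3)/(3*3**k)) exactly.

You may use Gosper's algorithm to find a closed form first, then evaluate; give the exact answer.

Σ = 54205840/81

t_(k+1)/t_k = (k**4 + 9*k**3 + 33*k**2 + 60*k + 32)/(3*(k**3 + 2*k**2 + 6*k - 1)).
Normal form (A,B,C) = (k/3 + 4/3, 1, k**3 + 2*k**2 + 6*k - 1).
Key eq: (k/3 + 4/3)·f(k+1) = (1)·f(k) + (k**3 + 2*k**2 + 6*k - 1).
Bound: deg f ≤ 2.
Match coefficients ⇒ f(k) = 3*(k**2 - k - 1).
Get s_k = R·t_k = 2*(k**2 - k - 1)*factorial(k + 3)/3**k with R(k) = B(k−1)f(k)/C(k) = 3*(k**2 - k - 1)/(k**3 + 2*k**2 + 6*k - 1).
s_(k+1) − s_k = 2*(k**3 + 2*k**2 + 6*k - 1)*factorial(k + 3)/(3*3**k) = t_k.
Sum = s_(8) − s_(2); s_(8) = 54208000/81, s_(2) = 80/3 ⇒ 54205840/81.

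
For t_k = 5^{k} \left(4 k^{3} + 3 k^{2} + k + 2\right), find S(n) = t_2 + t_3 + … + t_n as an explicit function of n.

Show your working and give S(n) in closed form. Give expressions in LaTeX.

The ratio is 5*(4*k**3 + 15*k**2 + 19*k + 10)/(4*k**3 + 3*k**2 + k + 2).
A = 5, B = 1, C = k**3 + 3*k**2/4 + k/4 + 1/2.
Key eq: (5)·f(k+1) = (1)·f(k) + (k**3 + 3*k**2/4 + k/4 + 1/2).
Bound: deg f ≤ 3.
A polynomial solution: f(k) = (k - 1)*(k**2 - 2*k + 2)/4.
Then R = B(k−1)f/C = (k - 1)*(k**2 - 2*k + 2)/((k + 1)*(4*k**2 - k + 2)), so s_k = R(k)·t_k = 5**k*(k**3 - 3*k**2 + 4*k - 2).
Δs = 5**k*(4*k**3 + 3*k**2 + k + 2), as required.
Evaluate: s_(n+1) = 5**(n + 1)*n*(n**2 + 1); subtract s_(2) = 50 ⇒ S(n) = 5*5**n*n**3 + 5*5**n*n - 50.

S(n) = 5 \cdot 5^{n} n^{3} + 5 \cdot 5^{n} n - 50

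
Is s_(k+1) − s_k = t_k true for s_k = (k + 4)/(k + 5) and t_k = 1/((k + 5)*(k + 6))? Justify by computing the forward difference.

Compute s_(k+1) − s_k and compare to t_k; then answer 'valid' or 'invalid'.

valid (s_(k+1) − s_k reduces to t_k)

s_(k+1) = (k + 5)/(k + 6)
s_(k+1) − s_k = 1/(k**2 + 11*k + 30)
(s_(k+1) − s_k) − t_k = 0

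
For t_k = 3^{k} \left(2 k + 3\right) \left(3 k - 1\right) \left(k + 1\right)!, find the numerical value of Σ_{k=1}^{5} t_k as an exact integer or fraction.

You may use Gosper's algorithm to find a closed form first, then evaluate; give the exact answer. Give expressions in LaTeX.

Σ = 33067446

Compute t_(k+1)/t_k: get 3*(k + 2)*(2*k + 5)*(3*k + 2)/((2*k + 3)*(3*k - 1)).
Factor: A=3*k + 6; B=1; C=k**2 + 7*k/6 - 1/2.
Need (3*k + 6)·f(k+1) − (1)·f(k) = k**2 + 7*k/6 - 1/2.
Degrees (1,0,2) ⇒ d ≤ 1.
Solve for f: f(k) = (2*k - 3)/6 (degree 1 ≤ 1).
Get s_k = R·t_k = 3**k*(2*k - 3)*factorial(k + 1) with R(k) = B(k−1)f(k)/C(k) = (2*k - 3)/((2*k + 3)*(3*k - 1)).
Δs = 3**k*(2*k + 3)*(3*k - 1)*factorial(k + 1), as required.
Σ_(k=1)^(5) t_k = s_(6) − s_(1) = 33067440 − (-6) = 33067446.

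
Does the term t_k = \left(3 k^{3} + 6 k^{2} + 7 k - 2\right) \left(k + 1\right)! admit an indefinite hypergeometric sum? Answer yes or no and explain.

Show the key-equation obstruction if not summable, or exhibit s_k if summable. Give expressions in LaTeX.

The ratio is (3*k**4 + 21*k**3 + 58*k**2 + 70*k + 28)/(3*k**3 + 6*k**2 + 7*k - 2).
A = k + 2, B = 1, C = k**3 + 2*k**2 + 7*k/3 - 2/3.
f must satisfy (k + 2)·f(k+1) − (1)·f(k) = k**3 + 2*k**2 + 7*k/3 - 2/3.
Degrees (1,0,3) ⇒ d ≤ 2.
Coefficient equations give f(k) = (3*k**2 - 3*k - 2)/3.
R(k) = B(k−1)·f(k)/C(k) = (3*k**2 - 3*k - 2)/(3*k**3 + 6*k**2 + 7*k - 2); s_k = R·t_k = (3*k**2 - 3*k - 2)*factorial(k + 1).
Check: Δs_k = (3*k**3 + 6*k**2 + 7*k - 2)*factorial(k + 1). ✓

Yes. s_k = \left(3 k^{2} - 3 k - 2\right) \left(k + 1\right)!.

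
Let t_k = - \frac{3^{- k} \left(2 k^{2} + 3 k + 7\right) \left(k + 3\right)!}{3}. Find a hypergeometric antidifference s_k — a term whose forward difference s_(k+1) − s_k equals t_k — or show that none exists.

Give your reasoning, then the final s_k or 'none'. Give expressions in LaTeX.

t_(k+1)/t_k = (k + 4)*(3*k + 2*(k + 1)**2 + 10)/(3*(2*k**2 + 3*k + 7)).
Normal form (A,B,C) = (k/3 + 4/3, 1, k**2 + 3*k/2 + 7/2).
Need (k/3 + 4/3)·f(k+1) − (1)·f(k) = k**2 + 3*k/2 + 7/2.
d = 1 from the (1,0,2) case.
Solving with deg f ≤ 1: f(k) = 3*(2*k - 1)/2.
Then R = B(k−1)f/C = 3*(2*k - 1)/(2*k**2 + 3*k + 7), so s_k = R(k)·t_k = -(2*k - 1)*factorial(k + 3)/3**k.
Verify: -(2*k**2 + 3*k + 7)*factorial(k + 3)/(3*3**k) matches t_k.

s_k = - 3^{- k} \left(2 k - 1\right) \left(k + 3\right)!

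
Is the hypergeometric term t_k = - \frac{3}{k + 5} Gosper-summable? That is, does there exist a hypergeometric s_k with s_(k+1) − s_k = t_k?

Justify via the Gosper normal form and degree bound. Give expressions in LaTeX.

Ratio r(k) = (k + 5)/(k + 6).
Normal form (A,B,C) = (k + 5, k + 6, 1).
Set up (k + 5)·f(k+1) − (k + 5)·f(k) − (1) = 0.
From deg A=1, deg B=1, deg C=0: d=0.
Put f(k) = c0: A·f(k+1) − B(k−1)·f(k) − C = -1; need -1 = 0 — inconsistent ⇒ no f, not summable.

No — the linear system for f has no solution.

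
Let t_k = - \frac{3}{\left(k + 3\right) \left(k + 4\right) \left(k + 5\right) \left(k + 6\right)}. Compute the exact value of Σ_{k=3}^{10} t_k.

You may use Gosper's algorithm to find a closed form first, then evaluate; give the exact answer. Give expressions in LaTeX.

Σ = -3/1120

t_(k+1)/t_k = (k + 3)/(k + 7).
Gosper form: A/B · C(k+1)/C(k) with A=k + 3, B=k + 7, C=1.
Set up (k + 3)·f(k+1) − (k + 6)·f(k) − (1) = 0.
deg f ≤ 3 (via 1,1,0).
Solving with deg f ≤ 3: f(k) = k*(k**2 + 12*k + 47)/180.
R(k) = B(k−1)·f(k)/C(k) = k*(k + 6)*(k**2 + 12*k + 47)/180; s_k = R·t_k = k*(-k**2 - 12*k - 47)/(60*(k + 3)*(k + 4)*(k + 5)).
s_(k+1) − s_k = -3/(k**4 + 18*k**3 + 119*k**2 + 342*k + 360) = t_k.
Sum = s_(11) − s_(3); s_(11) = -11/672, s_(3) = -23/1680 ⇒ -3/1120.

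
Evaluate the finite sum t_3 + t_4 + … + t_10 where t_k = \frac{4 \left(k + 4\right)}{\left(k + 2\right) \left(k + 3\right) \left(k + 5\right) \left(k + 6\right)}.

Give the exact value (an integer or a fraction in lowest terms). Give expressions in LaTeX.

t_(k+1)/t_k = (k + 2)*(k + 5)**2/((k + 4)**2*(k + 7)).
So A=k + 2 and B=k + 7, with C=k**2 + 8*k + 16.
Set up (k + 2)·f(k+1) − (k + 6)·f(k) − (k**2 + 8*k + 16) = 0.
deg f ≤ 4 (via 1,1,2).
Coefficient equations give f(k) = k*(k + 3)*(k + 4)*(k + 7)/20.
So s_k = (B(k−1)f/C)·t_k = (k*(k + 3)*(k + 6)*(k + 7)/(20*(k + 4)))·t_k = k*(k + 7)/(5*(k**2 + 7*k + 10)).
s_(k+1) − s_k = 4*(k + 4)/(k**4 + 16*k**3 + 91*k**2 + 216*k + 180) = t_k.
Evaluate s at k=11 and k=3: 99/520 and 3/20; difference 21/520.

Σ = 21/520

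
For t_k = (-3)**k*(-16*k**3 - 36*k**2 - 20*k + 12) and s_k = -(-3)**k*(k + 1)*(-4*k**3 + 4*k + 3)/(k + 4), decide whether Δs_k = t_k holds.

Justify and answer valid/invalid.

Invalid: residual (-3)**(k + 1)*(-16*k**4 - 104*k**3 - 164*k**2 - 64*k + 51)/(k**2 + 9*k + 20) ≠ 0.

s_(k+1) = 3*(-3)**k*(k + 2)*(4*k - 4*(k + 1)**3 + 7)/(k + 5)
s_(k+1) − s_k = (-3)**k*(-16*k**5 - 132*k**4 - 352*k**3 - 396*k**2 - 100*k + 87)/(k**2 + 9*k + 20)
(s_(k+1) − s_k) − t_k = (-3)**(k + 1)*(-16*k**4 - 104*k**3 - 164*k**2 - 64*k + 51)/(k**2 + 9*k + 20)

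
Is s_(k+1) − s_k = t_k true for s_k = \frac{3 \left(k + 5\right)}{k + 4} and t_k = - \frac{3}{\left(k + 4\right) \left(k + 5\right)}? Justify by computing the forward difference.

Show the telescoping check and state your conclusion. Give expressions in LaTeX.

s_(k+1) = 3*(k + 6)/(k + 5)
s_(k+1) − s_k = -3/(k**2 + 9*k + 20)
(s_(k+1) − s_k) − t_k = 0

Valid: the claim telescopes to t_k.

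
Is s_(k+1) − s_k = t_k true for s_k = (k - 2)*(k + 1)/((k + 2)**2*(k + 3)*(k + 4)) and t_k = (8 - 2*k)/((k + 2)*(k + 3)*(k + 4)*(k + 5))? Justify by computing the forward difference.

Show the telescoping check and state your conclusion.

Invalid: residual (3*k**2 - k - 26)/(k**6 + 19*k**5 + 147*k**4 + 593*k**3 + 1316*k**2 + 1524*k + 720) ≠ 0.

s_(k+1) = (k - 1)*(k + 2)/((k + 3)**2*(k + 4)*(k + 5))
s_(k+1) − s_k = (-(k - 2)*(k + 1)*(k + 3)*(k + 5) + (k - 1)*(k + 2)**3)/((k + 2)**2*(k + 3)**2*(k + 4)*(k + 5))
(s_(k+1) − s_k) − t_k = (3*k**2 - k - 26)/(k**6 + 19*k**5 + 147*k**4 + 593*k**3 + 1316*k**2 + 1524*k + 720)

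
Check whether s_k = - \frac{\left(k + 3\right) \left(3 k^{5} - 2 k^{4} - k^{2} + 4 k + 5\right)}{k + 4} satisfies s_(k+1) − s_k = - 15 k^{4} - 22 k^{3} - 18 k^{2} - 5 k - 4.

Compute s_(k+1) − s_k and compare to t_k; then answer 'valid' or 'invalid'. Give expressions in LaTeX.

Invalid: residual \frac{12 k^{5} + 84 k^{4} + 106 k^{3} + 78 k^{2} + 20 k + 11}{k^{2} + 9 k + 20} ≠ 0.

s_(k+1) = -(k + 4)*(4*k + 3*(k + 1)**5 - 2*(k + 1)**4 - (k + 1)**2 + 9)/(k + 5)
s_(k+1) − s_k = (-15*k**6 - 145*k**5 - 432*k**4 - 501*k**3 - 331*k**2 - 116*k - 69)/(k**2 + 9*k + 20)
(s_(k+1) − s_k) − t_k = (12*k**5 + 84*k**4 + 106*k**3 + 78*k**2 + 20*k + 11)/(k**2 + 9*k + 20)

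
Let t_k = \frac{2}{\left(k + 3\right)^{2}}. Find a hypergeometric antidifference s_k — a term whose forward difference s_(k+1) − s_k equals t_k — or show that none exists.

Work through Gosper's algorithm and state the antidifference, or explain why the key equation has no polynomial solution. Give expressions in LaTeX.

Ratio r(k) = (k + 3)**2/(k + 4)**2.
A = k**2 + 6*k + 9, B = k**2 + 8*k + 16, C = 1.
Key eq: (k**2 + 6*k + 9)·f(k+1) = (k**2 + 6*k + 9)·f(k) + (1).
deg f ≤ 0 (via 2,2,0).
f = c0 ⇒ A·f(k+1) − B(k−1)·f(k) − C = -1. The system {-1 = 0} is inconsistent; no antidifference.

not Gosper-summable; s_k does not exist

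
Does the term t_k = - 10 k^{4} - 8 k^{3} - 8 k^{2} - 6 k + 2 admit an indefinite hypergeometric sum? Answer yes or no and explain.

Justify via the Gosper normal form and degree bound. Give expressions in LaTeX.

r(k) = (5*k**4 + 24*k**3 + 46*k**2 + 43*k + 15)/(5*k**4 + 4*k**3 + 4*k**2 + 3*k - 1) after simplifying.
Gosper form: A/B · C(k+1)/C(k) with A=1, B=1, C=k**4 + 4*k**3/5 + 4*k**2/5 + 3*k/5 - 1/5.
f must satisfy (1)·f(k+1) − (1)·f(k) = k**4 + 4*k**3/5 + 4*k**2/5 + 3*k/5 - 1/5.
From deg A=0, deg B=0, deg C=4: d=5.
A polynomial solution: f(k) = k*(2*k**4 - 3*k**3 + 2*k**2 + k - 4)/10.
R(k) = B(k−1)·f(k)/C(k) = k*(2*k**4 - 3*k**3 + 2*k**2 + k - 4)/(2*(5*k**4 + 4*k**3 + 4*k**2 + 3*k - 1)); s_k = R·t_k = k*(-2*k**4 + 3*k**3 - 2*k**2 - k + 4).
Check: Δs_k = -10*k**4 - 8*k**3 - 8*k**2 - 6*k + 2. ✓

Yes. s_k = k \left(- 2 k^{4} + 3 k^{3} - 2 k^{2} - k + 4\right).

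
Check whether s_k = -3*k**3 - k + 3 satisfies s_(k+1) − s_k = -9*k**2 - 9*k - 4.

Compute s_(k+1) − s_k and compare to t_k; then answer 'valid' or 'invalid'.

valid (s_(k+1) − s_k reduces to t_k)

s_(k+1) = -k - 3*(k + 1)**3 + 2
s_(k+1) − s_k = -9*k**2 - 9*k - 4
(s_(k+1) − s_k) − t_k = 0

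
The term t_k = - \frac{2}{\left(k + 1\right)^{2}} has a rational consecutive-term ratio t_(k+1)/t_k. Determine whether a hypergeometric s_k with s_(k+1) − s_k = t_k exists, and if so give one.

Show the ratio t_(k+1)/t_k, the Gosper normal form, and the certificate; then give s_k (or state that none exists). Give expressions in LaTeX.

none (Gosper's algorithm certifies no s_k)

The ratio is (k + 1)**2/(k + 2)**2.
A = k**2 + 2*k + 1, B = k**2 + 4*k + 4, C = 1.
Need (k**2 + 2*k + 1)·f(k+1) − (k**2 + 2*k + 1)·f(k) = 1.
Degrees (2,2,0) ⇒ d ≤ 0.
Write f(k) = c0. Then LHS − RHS = -1, requiring -1 = 0: contradictory. No certificate.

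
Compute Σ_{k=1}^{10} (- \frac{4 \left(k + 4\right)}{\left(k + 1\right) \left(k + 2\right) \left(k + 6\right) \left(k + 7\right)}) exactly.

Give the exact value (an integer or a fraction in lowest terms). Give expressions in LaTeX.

Σ = -95/714

The ratio is (k + 1)*(k + 5)*(k + 6)/((k + 3)*(k + 4)*(k + 8)).
Normal form (A,B,C) = (k + 1, k + 8, k**4 + 16*k**3 + 95*k**2 + 248*k + 240).
f must satisfy (k + 1)·f(k+1) − (k + 7)·f(k) = k**4 + 16*k**3 + 95*k**2 + 248*k + 240.
Bound: deg f ≤ 6.
Coefficient equations give f(k) = k*(k + 2)*(k + 3)*(k + 4)*(k + 5)*(k + 7)/12.
Certificate R = B(k−1)f/C = k*(k + 2)*(k + 7)**2/(12*(k + 4)) gives s_k = k*(-k - 7)/(3*(k**2 + 7*k + 6)).
Verify: 4*(-k - 4)/(k**4 + 16*k**3 + 83*k**2 + 152*k + 84) matches t_k.
Sum = s_(11) − s_(1); s_(11) = -11/34, s_(1) = -4/21 ⇒ -95/714.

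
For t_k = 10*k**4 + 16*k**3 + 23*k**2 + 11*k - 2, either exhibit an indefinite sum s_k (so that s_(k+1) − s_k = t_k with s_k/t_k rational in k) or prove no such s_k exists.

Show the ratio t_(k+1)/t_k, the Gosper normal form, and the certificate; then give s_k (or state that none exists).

s_k = k*(2*k**4 - k**3 + 3*k**2 - 2*k - 4)

Compute t_(k+1)/t_k: get (10*k**4 + 56*k**3 + 131*k**2 + 145*k + 58)/(10*k**4 + 16*k**3 + 23*k**2 + 11*k - 2).
Normal form (A,B,C) = (1, 1, k**4 + 8*k**3/5 + 23*k**2/10 + 11*k/10 - 1/5).
Solve (1)·f(k+1) − (1)·f(k) = k**4 + 8*k**3/5 + 23*k**2/10 + 11*k/10 - 1/5.
From deg A=0, deg B=0, deg C=4: d=5.
A polynomial solution: f(k) = k*(2*k**4 - k**3 + 3*k**2 - 2*k - 4)/10.
Get s_k = R·t_k = k*(2*k**4 - k**3 + 3*k**2 - 2*k - 4) with R(k) = B(k−1)f(k)/C(k) = k*(2*k**4 - k**3 + 3*k**2 - 2*k - 4)/(10*k**4 + 16*k**3 + 23*k**2 + 11*k - 2).
Verify: 10*k**4 + 16*k**3 + 23*k**2 + 11*k - 2 matches t_k.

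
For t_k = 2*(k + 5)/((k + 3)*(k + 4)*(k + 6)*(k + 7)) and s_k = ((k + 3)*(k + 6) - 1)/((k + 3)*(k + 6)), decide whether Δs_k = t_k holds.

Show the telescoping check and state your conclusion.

s_(k+1) = ((k + 4)*(k + 7) - 1)/((k + 4)*(k + 7))
s_(k+1) − s_k = 2*(k + 5)/(k**4 + 20*k**3 + 145*k**2 + 450*k + 504)
(s_(k+1) − s_k) − t_k = 0

Valid — Δs_k = t_k.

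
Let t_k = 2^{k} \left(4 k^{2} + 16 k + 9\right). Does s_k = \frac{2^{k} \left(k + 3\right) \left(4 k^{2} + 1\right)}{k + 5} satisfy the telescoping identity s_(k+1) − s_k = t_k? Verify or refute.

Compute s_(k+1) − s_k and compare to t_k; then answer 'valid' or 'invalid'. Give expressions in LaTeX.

Invalid: residual \frac{2^{k + 1} \left(- 4 k^{3} - 32 k^{2} - 89 k - 44\right)}{k^{2} + 11 k + 30} ≠ 0.

s_(k+1) = 2**(k + 1)*(k + 4)*(4*(k + 1)**2 + 1)/(k + 6)
s_(k+1) − s_k = 2**k*(4*k**4 + 52*k**3 + 241*k**2 + 401*k + 182)/(k**2 + 11*k + 30)
(s_(k+1) − s_k) − t_k = 2**(k + 1)*(-4*k**3 - 32*k**2 - 89*k - 44)/(k**2 + 11*k + 30)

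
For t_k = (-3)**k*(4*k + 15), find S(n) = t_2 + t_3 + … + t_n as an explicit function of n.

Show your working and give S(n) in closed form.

Step 1: r(k) = 3*(-4*k - 19)/(4*k + 15).
Normal form (A,B,C) = (-3, 1, k + 15/4).
Key eq: (-3)·f(k+1) = (1)·f(k) + (k + 15/4).
deg f ≤ 1 (via 0,0,1).
A polynomial solution: f(k) = -(k + 3)/4.
Get s_k = R·t_k = (-3)**k*(-k - 3) with R(k) = B(k−1)f(k)/C(k) = -(k + 3)/(4*k + 15).
Verify: (-3)**k*(4*k + 15) matches t_k.
Telescope: S(n) = s_(n+1) − s_(2) = 3*(-3)**n*(n + 4) − (-45) = 3*(-3)**n*n + 12*(-3)**n + 45.

S(n) = 3*(-3)**n*n + 12*(-3)**n + 45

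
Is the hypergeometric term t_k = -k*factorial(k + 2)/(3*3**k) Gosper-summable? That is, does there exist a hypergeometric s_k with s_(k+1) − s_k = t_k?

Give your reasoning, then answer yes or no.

Compute t_(k+1)/t_k: get (k + 1)*(k + 3)/(3*k).
Take A(k)=k/3 + 1, B(k)=1, C(k)=k.
Key eq: (k/3 + 1)·f(k+1) = (1)·f(k) + (k).
deg f ≤ 0 (via 1,0,1).
Coefficient equations give f(k) = 3.
R(k) = B(k−1)·f(k)/C(k) = 3/k; s_k = R·t_k = -factorial(k + 2)/3**k.
s_(k+1) − s_k = -k*factorial(k + 2)/(3*3**k) = t_k.

Yes. s_k = -factorial(k + 2)/3**k.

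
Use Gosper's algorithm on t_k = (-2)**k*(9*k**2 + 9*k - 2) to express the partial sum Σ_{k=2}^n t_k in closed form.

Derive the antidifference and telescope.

S(n) = 6*(-2)**n*n**2 + 10*(-2)**n*n + 32

t_(k+1)/t_k = 2*(-9*k**2 - 27*k - 16)/(9*k**2 + 9*k - 2).
So A=-2 and B=1, with C=k**2 + k - 2/9.
Solve (-2)·f(k+1) − (1)·f(k) = k**2 + k - 2/9.
d = 2 from the (0,0,2) case.
Match coefficients ⇒ f(k) = -(k - 1)*(3*k + 2)/9.
So s_k = (B(k−1)f/C)·t_k = (-(k - 1)*(3*k + 2)/(9*k**2 + 9*k - 2))·t_k = (-2)**k*(-3*k**2 + k + 2).
Verify: (-2)**k*(9*k**2 + 9*k - 2) matches t_k.
Telescope: S(n) = s_(n+1) − s_(2) = 2*(-2)**n*n*(3*n + 5) − (-32) = 6*(-2)**n*n**2 + 10*(-2)**n*n + 32.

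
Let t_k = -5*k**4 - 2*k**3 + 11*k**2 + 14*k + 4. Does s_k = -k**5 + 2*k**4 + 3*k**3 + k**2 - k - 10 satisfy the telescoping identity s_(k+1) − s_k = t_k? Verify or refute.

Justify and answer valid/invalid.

s_(k+1) = -k**5 - 3*k**4 + k**3 + 12*k**2 + 13*k - 6
s_(k+1) − s_k = -5*k**4 - 2*k**3 + 11*k**2 + 14*k + 4
(s_(k+1) − s_k) − t_k = 0

valid (s_(k+1) − s_k reduces to t_k)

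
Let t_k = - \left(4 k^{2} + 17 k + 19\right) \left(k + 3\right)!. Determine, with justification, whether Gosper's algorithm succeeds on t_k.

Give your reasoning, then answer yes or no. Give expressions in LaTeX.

r(k) = (k + 4)*(17*k + 4*(k + 1)**2 + 36)/(4*k**2 + 17*k + 19) after simplifying.
So A=k + 4 and B=1, with C=k**2 + 17*k/4 + 19/4.
Need (k + 4)·f(k+1) − (1)·f(k) = k**2 + 17*k/4 + 19/4.
deg f ≤ 1 (via 1,0,2).
Solve for f: f(k) = (4*k + 1)/4 (degree 1 ≤ 1).
So s_k = (B(k−1)f/C)·t_k = ((4*k + 1)/(4*k**2 + 17*k + 19))·t_k = -(4*k + 1)*factorial(k + 3).
s_(k+1) − s_k = -(4*k**2 + 17*k + 19)*factorial(k + 3) = t_k.

Yes. s_k = - \left(4 k + 1\right) \left(k + 3\right)!.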